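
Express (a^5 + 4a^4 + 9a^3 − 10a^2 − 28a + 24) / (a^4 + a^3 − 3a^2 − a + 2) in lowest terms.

(a^2 + 4a + 12)/(a + 1)

Repeated division with remainder:
  a^5 + 4a^4 + 9a^3 − 10a^2 − 28a + 24 = (a + 3)(a^4 + a^3 − 3a^2 − a + 2) + (9a^3 − 27a + 18)
  a^4 + a^3 − 3a^2 − a + 2 = ((1/9)a + 1/9)(9a^3 − 27a + 18) + (0)
Last nonzero remainder: 9a^3 − 27a + 18. Dividing through by 9 gives the monic gcd a^3 − 3a + 2.
Cancel a^3 − 3a + 2 from numerator and denominator to get the reduced form.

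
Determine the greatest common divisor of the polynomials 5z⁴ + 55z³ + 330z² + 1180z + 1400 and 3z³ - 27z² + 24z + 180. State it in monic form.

Repeated division with remainder:
  5z⁴ + 55z³ + 330z² + 1180z + 1400 = ((5/3)z + 100/3)(3z³ - 27z² + 24z + 180) + (1190z² + 80z - 4600)
  3z³ - 27z² + 24z + 180 = ((3/1190)z - 3237/141610)(1190z² + 80z - 4600) + ((529980/14161)z + 1059960/14161)
  1190z² + 80z - 4600 = ((1685159/52998)z - 1628515/26499)((529980/14161)z + 1059960/14161) + (0)
Last nonzero remainder: (529980/14161)z + 1059960/14161. Dividing through by 529980/14161 gives the monic gcd z + 2.

z + 2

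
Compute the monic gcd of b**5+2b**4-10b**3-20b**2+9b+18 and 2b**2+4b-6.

Euclidean algorithm in ℚ[b]:
  b**5+2b**4-10b**3-20b**2+9b+18 = ((1/2)b**3-(7/2)b-3)(2b**2+4b-6) + (0)
Last nonzero remainder: 2b**2+4b-6. Dividing through by 2 gives the monic gcd b**2+2b-3.

b**2+2b-3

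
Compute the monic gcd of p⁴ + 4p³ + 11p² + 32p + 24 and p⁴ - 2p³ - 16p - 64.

p² + 8

Euclidean algorithm in ℚ[p]:
  p⁴ + 4p³ + 11p² + 32p + 24 = (p⁴ - 2p³ - 16p - 64) + (6p³ + 11p² + 48p + 88)
  p⁴ - 2p³ - 16p - 64 = ((1/6)p - 23/36)(6p³ + 11p² + 48p + 88) + (-(35/36)p² - 70/9)
  6p³ + 11p² + 48p + 88 = (-(216/35)p - 396/35)(-(35/36)p² - 70/9) + (0)
Last nonzero remainder: -(35/36)p² - 70/9. Dividing through by -35/36 gives the monic gcd p² + 8.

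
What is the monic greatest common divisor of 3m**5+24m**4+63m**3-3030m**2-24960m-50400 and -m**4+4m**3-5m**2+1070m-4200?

m**3+5m-1050

Repeated division with remainder:
  3m**5+24m**4+63m**3-3030m**2-24960m-50400 = (-3m-36)(-m**4+4m**3-5m**2+1070m-4200) + (192m**3+960m-201600)
  -m**4+4m**3-5m**2+1070m-4200 = (-(1/192)m+1/48)(192m**3+960m-201600) + (0)
Last nonzero remainder: 192m**3+960m-201600. Dividing through by 192 gives the monic gcd m**3+5m-1050.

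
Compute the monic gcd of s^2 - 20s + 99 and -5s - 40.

1

Apply the Euclidean algorithm:
  s^2 - 20s + 99 = (-(1/5)s + 28/5)(-5s - 40) + (323)
  -5s - 40 = (-(5/323)s - 40/323)(323) + (0)
The last nonzero remainder is the constant 323, so the polynomials are coprime and gcd = 1.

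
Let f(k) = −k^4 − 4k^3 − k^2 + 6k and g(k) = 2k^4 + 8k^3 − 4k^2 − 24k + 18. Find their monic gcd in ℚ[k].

k^2 + 2k − 3

Apply the Euclidean algorithm:
  −k^4 − 4k^3 − k^2 + 6k = (−1/2)(2k^4 + 8k^3 − 4k^2 − 24k + 18) + (−3k^2 − 6k + 9)
  2k^4 + 8k^3 − 4k^2 − 24k + 18 = (−(2/3)k^2 − (4/3)k + 2)(−3k^2 − 6k + 9) + (0)
Last nonzero remainder: −3k^2 − 6k + 9. Dividing through by −3 gives the monic gcd k^2 + 2k − 3.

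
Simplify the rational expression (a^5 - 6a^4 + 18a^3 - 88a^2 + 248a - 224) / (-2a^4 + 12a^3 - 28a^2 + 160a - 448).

(-a^2 + 4a - 4)/(2a - 8)

Repeated division with remainder:
  a^5 - 6a^4 + 18a^3 - 88a^2 + 248a - 224 = (-(1/2)a)(-2a^4 + 12a^3 - 28a^2 + 160a - 448) + (4a^3 - 8a^2 + 24a - 224)
  -2a^4 + 12a^3 - 28a^2 + 160a - 448 = (-(1/2)a + 2)(4a^3 - 8a^2 + 24a - 224) + (0)
Last nonzero remainder: 4a^3 - 8a^2 + 24a - 224. Dividing through by 4 gives the monic gcd a^3 - 2a^2 + 6a - 56.
Cancel a^3 - 2a^2 + 6a - 56 from numerator and denominator to get the reduced form.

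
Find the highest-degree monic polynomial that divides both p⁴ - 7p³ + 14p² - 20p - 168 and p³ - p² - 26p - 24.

Euclidean algorithm in ℚ[p]:
  p⁴ - 7p³ + 14p² - 20p - 168 = (p - 6)(p³ - p² - 26p - 24) + (34p² - 152p - 312)
  p³ - p² - 26p - 24 = ((1/34)p + 59/578)(34p² - 152p - 312) + (-(378/289)p + 2268/289)
  34p² - 152p - 312 = (-(4913/189)p - 7514/189)(-(378/289)p + 2268/289) + (0)
Last nonzero remainder: -(378/289)p + 2268/289. Dividing through by -378/289 gives the monic gcd p - 6.

p - 6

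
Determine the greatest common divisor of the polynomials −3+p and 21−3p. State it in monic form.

Apply the Euclidean algorithm:
  p−3 = (−1/3)(−3p+21) + (4)
  −3p+21 = (−(3/4)p+21/4)(4) + (0)
The last nonzero remainder is the constant 4, so the polynomials are coprime and gcd = 1.

1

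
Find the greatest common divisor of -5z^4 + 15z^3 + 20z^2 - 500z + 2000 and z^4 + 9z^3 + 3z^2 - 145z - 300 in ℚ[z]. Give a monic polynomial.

z^2 + z - 20

Repeated division with remainder:
  -5z^4 + 15z^3 + 20z^2 - 500z + 2000 = (-5)(z^4 + 9z^3 + 3z^2 - 145z - 300) + (60z^3 + 35z^2 - 1225z + 500)
  z^4 + 9z^3 + 3z^2 - 145z - 300 = ((1/60)z + 101/720)(60z^3 + 35z^2 - 1225z + 500) + ((2665/144)z^2 + (2665/144)z - 13325/36)
  60z^3 + 35z^2 - 1225z + 500 = ((1728/533)z - 720/533)((2665/144)z^2 + (2665/144)z - 13325/36) + (0)
Last nonzero remainder: (2665/144)z^2 + (2665/144)z - 13325/36. Dividing through by 2665/144 gives the monic gcd z^2 + z - 20.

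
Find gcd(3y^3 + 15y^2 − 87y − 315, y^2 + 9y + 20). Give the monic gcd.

Euclidean algorithm in ℚ[y]:
  3y^3 + 15y^2 − 87y − 315 = (3y − 12)(y^2 + 9y + 20) + (−39y − 75)
  y^2 + 9y + 20 = (−(1/39)y − 92/507)(−39y − 75) + (1080/169)
  −39y − 75 = (−(2197/360)y − 845/72)(1080/169) + (0)
The last nonzero remainder is the constant 1080/169, so the polynomials are coprime and gcd = 1.

1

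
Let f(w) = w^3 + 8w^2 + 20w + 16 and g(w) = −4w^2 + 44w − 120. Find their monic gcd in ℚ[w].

By polynomial division,
  w^3 + 8w^2 + 20w + 16 = (−(1/4)w − 19/4)(−4w^2 + 44w − 120) + (199w − 554)
  −4w^2 + 44w − 120 = (−(4/199)w + 6540/39601)(199w − 554) + (−1128960/39601)
  199w − 554 = (−(7880599/1128960)w + 10969477/564480)(−1128960/39601) + (0)
The last nonzero remainder is the constant −1128960/39601, so the polynomials are coprime and gcd = 1.

1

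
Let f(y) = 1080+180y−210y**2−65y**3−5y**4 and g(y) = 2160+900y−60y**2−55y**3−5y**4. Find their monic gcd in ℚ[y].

Euclidean algorithm in ℚ[y]:
  −5y**4−65y**3−210y**2+180y+1080 = (−5y**4−55y**3−60y**2+900y+2160) + (−10y**3−150y**2−720y−1080)
  −5y**4−55y**3−60y**2+900y+2160 = ((1/2)y−2)(−10y**3−150y**2−720y−1080) + (0)
Last nonzero remainder: −10y**3−150y**2−720y−1080. Dividing through by −10 gives the monic gcd y**3+15y**2+72y+108.

108+72y+15y**2+y**3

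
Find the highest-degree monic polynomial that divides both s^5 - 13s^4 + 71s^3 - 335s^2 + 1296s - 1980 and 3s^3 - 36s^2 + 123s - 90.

Apply the Euclidean algorithm:
  s^5 - 13s^4 + 71s^3 - 335s^2 + 1296s - 1980 = ((1/3)s^2 - (1/3)s + 6)(3s^3 - 36s^2 + 123s - 90) + (-48s^2 + 528s - 1440)
  3s^3 - 36s^2 + 123s - 90 = (-(1/16)s + 1/16)(-48s^2 + 528s - 1440) + (0)
Last nonzero remainder: -48s^2 + 528s - 1440. Dividing through by -48 gives the monic gcd s^2 - 11s + 30.

s^2 - 11s + 30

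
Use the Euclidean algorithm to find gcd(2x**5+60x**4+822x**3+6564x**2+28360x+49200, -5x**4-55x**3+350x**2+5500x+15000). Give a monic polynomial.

Apply the Euclidean algorithm:
  2x**5+60x**4+822x**3+6564x**2+28360x+49200 = (-(2/5)x-38/5)(-5x**4-55x**3+350x**2+5500x+15000) + (544x**3+11424x**2+76160x+163200)
  -5x**4-55x**3+350x**2+5500x+15000 = (-(5/544)x+25/272)(544x**3+11424x**2+76160x+163200) + (0)
Last nonzero remainder: 544x**3+11424x**2+76160x+163200. Dividing through by 544 gives the monic gcd x**3+21x**2+140x+300.

x**3+21x**2+140x+300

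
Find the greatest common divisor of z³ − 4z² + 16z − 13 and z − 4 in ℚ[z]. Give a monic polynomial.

1

Repeated division with remainder:
  z³ − 4z² + 16z − 13 = (z² + 16)(z − 4) + (51)
  z − 4 = ((1/51)z − 4/51)(51) + (0)
The last nonzero remainder is the constant 51, so the polynomials are coprime and gcd = 1.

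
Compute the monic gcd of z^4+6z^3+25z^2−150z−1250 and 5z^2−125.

z^2−25

Euclidean algorithm in ℚ[z]:
  z^4+6z^3+25z^2−150z−1250 = ((1/5)z^2+(6/5)z+10)(5z^2−125) + (0)
Last nonzero remainder: 5z^2−125. Dividing through by 5 gives the monic gcd z^2−25.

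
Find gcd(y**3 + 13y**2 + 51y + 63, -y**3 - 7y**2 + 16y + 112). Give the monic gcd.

y + 7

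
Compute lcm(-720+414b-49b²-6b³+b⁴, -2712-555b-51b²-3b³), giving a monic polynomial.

Apply the Euclidean algorithm:
  b⁴-6b³-49b²+414b-720 = (-(1/3)b+23/3)(-3b³-51b²-555b-2712) + (157b²+3765b+20072)
  -3b³-51b²-555b-2712 = (-(3/157)b+3288/24649)(157b²+3765b+20072) + (-(16605603/24649)b-132844824/24649)
  157b²+3765b+20072 = (-(3869893/16605603)b-61844341/16605603)(-(16605603/24649)b-132844824/24649) + (0)
Last nonzero remainder: -(16605603/24649)b-132844824/24649. Dividing through by -16605603/24649 gives the monic gcd b+8.
Then lcm(f, g) = f·g / gcd(f, g); expanding and making the result monic gives the answer.

-81360+40302b-2531b²-705b³+10b⁴+3b⁵+b⁶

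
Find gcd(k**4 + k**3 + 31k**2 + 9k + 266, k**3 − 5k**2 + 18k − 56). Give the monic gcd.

Apply the Euclidean algorithm:
  k**4 + k**3 + 31k**2 + 9k + 266 = (k + 6)(k**3 − 5k**2 + 18k − 56) + (43k**2 − 43k + 602)
  k**3 − 5k**2 + 18k − 56 = ((1/43)k − 4/43)(43k**2 − 43k + 602) + (0)
Last nonzero remainder: 43k**2 − 43k + 602. Dividing through by 43 gives the monic gcd k**2 − k + 14.

k**2 − k + 14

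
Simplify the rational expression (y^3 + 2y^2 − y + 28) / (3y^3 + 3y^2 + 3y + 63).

(y + 4)/(3y + 9)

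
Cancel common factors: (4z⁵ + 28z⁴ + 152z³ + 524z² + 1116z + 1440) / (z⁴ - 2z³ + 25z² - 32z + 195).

(4z³ + 24z² + 68z + 96)/(z² - 3z + 13)

Euclidean algorithm in ℚ[z]:
  4z⁵ + 28z⁴ + 152z³ + 524z² + 1116z + 1440 = (4z + 36)(z⁴ - 2z³ + 25z² - 32z + 195) + (124z³ - 248z² + 1488z - 5580)
  z⁴ - 2z³ + 25z² - 32z + 195 = ((1/124)z)(124z³ - 248z² + 1488z - 5580) + (13z² + 13z + 195)
  124z³ - 248z² + 1488z - 5580 = ((124/13)z - 372/13)(13z² + 13z + 195) + (0)
Last nonzero remainder: 13z² + 13z + 195. Dividing through by 13 gives the monic gcd z² + z + 15.
Cancel z² + z + 15 from numerator and denominator to get the reduced form.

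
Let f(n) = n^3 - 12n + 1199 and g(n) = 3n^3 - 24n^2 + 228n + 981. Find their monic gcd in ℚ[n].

n^2 - 11n + 109

Apply the Euclidean algorithm:
  n^3 - 12n + 1199 = (1/3)(3n^3 - 24n^2 + 228n + 981) + (8n^2 - 88n + 872)
  3n^3 - 24n^2 + 228n + 981 = ((3/8)n + 9/8)(8n^2 - 88n + 872) + (0)
Last nonzero remainder: 8n^2 - 88n + 872. Dividing through by 8 gives the monic gcd n^2 - 11n + 109.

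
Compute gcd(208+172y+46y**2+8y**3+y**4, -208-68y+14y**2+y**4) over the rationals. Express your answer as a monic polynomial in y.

Euclidean algorithm in ℚ[y]:
  y**4+8y**3+46y**2+172y+208 = (y**4+14y**2-68y-208) + (8y**3+32y**2+240y+416)
  y**4+14y**2-68y-208 = ((1/8)y-1/2)(8y**3+32y**2+240y+416) + (0)
Last nonzero remainder: 8y**3+32y**2+240y+416. Dividing through by 8 gives the monic gcd y**3+4y**2+30y+52.

52+30y+4y**2+y**3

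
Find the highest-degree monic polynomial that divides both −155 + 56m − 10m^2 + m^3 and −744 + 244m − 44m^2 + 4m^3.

Apply the Euclidean algorithm:
  m^3 − 10m^2 + 56m − 155 = (1/4)(4m^3 − 44m^2 + 244m − 744) + (m^2 − 5m + 31)
  4m^3 − 44m^2 + 244m − 744 = (4m − 24)(m^2 − 5m + 31) + (0)
The last nonzero remainder m^2 − 5m + 31 is already monic.

31 − 5m + m^2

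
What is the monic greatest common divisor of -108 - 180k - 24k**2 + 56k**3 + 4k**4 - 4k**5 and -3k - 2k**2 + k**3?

Repeated division with remainder:
  -4k**5 + 4k**4 + 56k**3 - 24k**2 - 180k - 108 = (-4k**2 - 4k + 36)(k**3 - 2k**2 - 3k) + (36k**2 - 72k - 108)
  k**3 - 2k**2 - 3k = ((1/36)k)(36k**2 - 72k - 108) + (0)
Last nonzero remainder: 36k**2 - 72k - 108. Dividing through by 36 gives the monic gcd k**2 - 2k - 3.

-3 - 2k + k**2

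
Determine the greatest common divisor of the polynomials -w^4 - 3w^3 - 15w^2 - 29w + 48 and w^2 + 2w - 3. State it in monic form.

Euclidean algorithm in ℚ[w]:
  -w^4 - 3w^3 - 15w^2 - 29w + 48 = (-w^2 - w - 16)(w^2 + 2w - 3) + (0)
The last nonzero remainder w^2 + 2w - 3 is already monic.

w^2 + 2w - 3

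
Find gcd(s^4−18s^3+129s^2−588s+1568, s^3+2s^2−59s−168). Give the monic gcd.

By polynomial division,
  s^4−18s^3+129s^2−588s+1568 = (s−20)(s^3+2s^2−59s−168) + (228s^2−1600s−1792)
  s^3+2s^2−59s−168 = ((1/228)s+257/6498)(228s^2−1600s−1792) + ((39445/3249)s−315560/3249)
  228s^2−1600s−1792 = ((740772/39445)s+103968/5635)((39445/3249)s−315560/3249) + (0)
Last nonzero remainder: (39445/3249)s−315560/3249. Dividing through by 39445/3249 gives the monic gcd s−8.

s−8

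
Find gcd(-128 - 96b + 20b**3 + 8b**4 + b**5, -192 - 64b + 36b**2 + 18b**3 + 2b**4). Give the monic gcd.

-8 + 2b + b**2

Euclidean algorithm in ℚ[b]:
  b**5 + 8b**4 + 20b**3 - 96b - 128 = ((1/2)b - 1/2)(2b**4 + 18b**3 + 36b**2 - 64b - 192) + (11b**3 + 50b**2 - 32b - 224)
  2b**4 + 18b**3 + 36b**2 - 64b - 192 = ((2/11)b + 98/121)(11b**3 + 50b**2 - 32b - 224) + ((160/121)b**2 + (320/121)b - 1280/121)
  11b**3 + 50b**2 - 32b - 224 = ((1331/160)b + 847/40)((160/121)b**2 + (320/121)b - 1280/121) + (0)
Last nonzero remainder: (160/121)b**2 + (320/121)b - 1280/121. Dividing through by 160/121 gives the monic gcd b**2 + 2b - 8.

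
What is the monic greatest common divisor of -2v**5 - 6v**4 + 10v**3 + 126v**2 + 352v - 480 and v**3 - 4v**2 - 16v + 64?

v**2 - 16

Repeated division with remainder:
  -2v**5 - 6v**4 + 10v**3 + 126v**2 + 352v - 480 = (-2v**2 - 14v - 78)(v**3 - 4v**2 - 16v + 64) + (-282v**2 + 4512)
  v**3 - 4v**2 - 16v + 64 = (-(1/282)v + 2/141)(-282v**2 + 4512) + (0)
Last nonzero remainder: -282v**2 + 4512. Dividing through by -282 gives the monic gcd v**2 - 16.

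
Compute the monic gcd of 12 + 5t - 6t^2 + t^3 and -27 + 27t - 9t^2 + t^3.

-3 + t

By polynomial division,
  t^3 - 6t^2 + 5t + 12 = (t^3 - 9t^2 + 27t - 27) + (3t^2 - 22t + 39)
  t^3 - 9t^2 + 27t - 27 = ((1/3)t - 5/9)(3t^2 - 22t + 39) + ((16/9)t - 16/3)
  3t^2 - 22t + 39 = ((27/16)t - 117/16)((16/9)t - 16/3) + (0)
Last nonzero remainder: (16/9)t - 16/3. Dividing through by 16/9 gives the monic gcd t - 3.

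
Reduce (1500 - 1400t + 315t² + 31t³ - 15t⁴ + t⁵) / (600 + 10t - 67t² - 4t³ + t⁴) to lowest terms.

(10 - 7t + t²)/(4 + t)

Euclidean algorithm in ℚ[t]:
  t⁵ - 15t⁴ + 31t³ + 315t² - 1400t + 1500 = (t - 11)(t⁴ - 4t³ - 67t² + 10t + 600) + (54t³ - 432t² - 1890t + 8100)
  t⁴ - 4t³ - 67t² + 10t + 600 = ((1/54)t + 2/27)(54t³ - 432t² - 1890t + 8100) + (0)
Last nonzero remainder: 54t³ - 432t² - 1890t + 8100. Dividing through by 54 gives the monic gcd t³ - 8t² - 35t + 150.
Cancel t³ - 8t² - 35t + 150 from numerator and denominator to get the reduced form.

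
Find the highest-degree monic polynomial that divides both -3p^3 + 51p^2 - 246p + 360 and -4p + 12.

Apply the Euclidean algorithm:
  -3p^3 + 51p^2 - 246p + 360 = ((3/4)p^2 - (21/2)p + 30)(-4p + 12) + (0)
Last nonzero remainder: -4p + 12. Dividing through by -4 gives the monic gcd p - 3.

p - 3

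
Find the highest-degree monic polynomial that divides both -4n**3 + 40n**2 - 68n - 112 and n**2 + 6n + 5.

n + 1

Euclidean algorithm in ℚ[n]:
  -4n**3 + 40n**2 - 68n - 112 = (-4n + 64)(n**2 + 6n + 5) + (-432n - 432)
  n**2 + 6n + 5 = (-(1/432)n - 5/432)(-432n - 432) + (0)
Last nonzero remainder: -432n - 432. Dividing through by -432 gives the monic gcd n + 1.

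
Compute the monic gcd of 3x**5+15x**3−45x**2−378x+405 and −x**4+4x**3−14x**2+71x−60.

x**3+14x−15

By polynomial division,
  3x**5+15x**3−45x**2−378x+405 = (−3x−12)(−x**4+4x**3−14x**2+71x−60) + (21x**3+294x−315)
  −x**4+4x**3−14x**2+71x−60 = (−(1/21)x+4/21)(21x**3+294x−315) + (0)
Last nonzero remainder: 21x**3+294x−315. Dividing through by 21 gives the monic gcd x**3+14x−15.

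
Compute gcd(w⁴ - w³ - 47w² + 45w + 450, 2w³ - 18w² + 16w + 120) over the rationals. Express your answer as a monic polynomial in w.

w - 5

Euclidean algorithm in ℚ[w]:
  w⁴ - w³ - 47w² + 45w + 450 = ((1/2)w + 4)(2w³ - 18w² + 16w + 120) + (17w² - 79w - 30)
  2w³ - 18w² + 16w + 120 = ((2/17)w - 148/289)(17w² - 79w - 30) + (-(6048/289)w + 30240/289)
  17w² - 79w - 30 = (-(4913/6048)w - 289/1008)(-(6048/289)w + 30240/289) + (0)
Last nonzero remainder: -(6048/289)w + 30240/289. Dividing through by -6048/289 gives the monic gcd w - 5.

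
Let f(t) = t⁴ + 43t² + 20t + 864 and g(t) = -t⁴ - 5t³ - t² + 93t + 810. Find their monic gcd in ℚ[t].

Euclidean algorithm in ℚ[t]:
  t⁴ + 43t² + 20t + 864 = (-1)(-t⁴ - 5t³ - t² + 93t + 810) + (-5t³ + 42t² + 113t + 1674)
  -t⁴ - 5t³ - t² + 93t + 810 = ((1/5)t + 67/25)(-5t³ + 42t² + 113t + 1674) + (-(3404/25)t² - (13616/25)t - 91908/25)
  -5t³ + 42t² + 113t + 1674 = ((125/3404)t - 775/1702)(-(3404/25)t² - (13616/25)t - 91908/25) + (0)
Last nonzero remainder: -(3404/25)t² - (13616/25)t - 91908/25. Dividing through by -3404/25 gives the monic gcd t² + 4t + 27.

t² + 4t + 27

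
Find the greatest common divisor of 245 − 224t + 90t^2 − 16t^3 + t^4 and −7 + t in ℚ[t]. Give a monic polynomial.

−7 + t

Apply the Euclidean algorithm:
  t^4 − 16t^3 + 90t^2 − 224t + 245 = (t^3 − 9t^2 + 27t − 35)(t − 7) + (0)
The last nonzero remainder t − 7 is already monic.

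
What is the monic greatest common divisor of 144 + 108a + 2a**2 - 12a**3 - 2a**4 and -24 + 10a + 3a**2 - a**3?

3 + a

Euclidean algorithm in ℚ[a]:
  -2a**4 - 12a**3 + 2a**2 + 108a + 144 = (2a + 18)(-a**3 + 3a**2 + 10a - 24) + (-72a**2 - 24a + 576)
  -a**3 + 3a**2 + 10a - 24 = ((1/72)a - 5/108)(-72a**2 - 24a + 576) + ((8/9)a + 8/3)
  -72a**2 - 24a + 576 = (-81a + 216)((8/9)a + 8/3) + (0)
Last nonzero remainder: (8/9)a + 8/3. Dividing through by 8/9 gives the monic gcd a + 3.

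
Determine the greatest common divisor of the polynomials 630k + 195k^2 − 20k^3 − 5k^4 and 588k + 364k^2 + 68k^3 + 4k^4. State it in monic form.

21k + 10k^2 + k^3

Euclidean algorithm in ℚ[k]:
  −5k^4 − 20k^3 + 195k^2 + 630k = (−5/4)(4k^4 + 68k^3 + 364k^2 + 588k) + (65k^3 + 650k^2 + 1365k)
  4k^4 + 68k^3 + 364k^2 + 588k = ((4/65)k + 28/65)(65k^3 + 650k^2 + 1365k) + (0)
Last nonzero remainder: 65k^3 + 650k^2 + 1365k. Dividing through by 65 gives the monic gcd k^3 + 10k^2 + 21k.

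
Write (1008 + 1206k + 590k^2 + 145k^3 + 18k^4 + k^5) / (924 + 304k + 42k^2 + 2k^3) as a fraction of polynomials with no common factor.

(24 + 23k + 8k^2 + k^3)/(22 + 2k)

Repeated division with remainder:
  k^5 + 18k^4 + 145k^3 + 590k^2 + 1206k + 1008 = ((1/2)k^2 - (3/2)k + 28)(2k^3 + 42k^2 + 304k + 924) + (-592k^2 - 5920k - 24864)
  2k^3 + 42k^2 + 304k + 924 = (-(1/296)k - 11/296)(-592k^2 - 5920k - 24864) + (0)
Last nonzero remainder: -592k^2 - 5920k - 24864. Dividing through by -592 gives the monic gcd k^2 + 10k + 42.
Cancel k^2 + 10k + 42 from numerator and denominator to get the reduced form.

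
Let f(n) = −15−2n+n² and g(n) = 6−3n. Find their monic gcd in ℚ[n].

Apply the Euclidean algorithm:
  n²−2n−15 = (−(1/3)n)(−3n+6) + (−15)
  −3n+6 = ((1/5)n−2/5)(−15) + (0)
The last nonzero remainder is the constant −15, so the polynomials are coprime and gcd = 1.

1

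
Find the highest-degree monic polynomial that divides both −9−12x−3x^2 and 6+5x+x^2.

Apply the Euclidean algorithm:
  −3x^2−12x−9 = (−3)(x^2+5x+6) + (3x+9)
  x^2+5x+6 = ((1/3)x+2/3)(3x+9) + (0)
Last nonzero remainder: 3x+9. Dividing through by 3 gives the monic gcd x+3.

3+x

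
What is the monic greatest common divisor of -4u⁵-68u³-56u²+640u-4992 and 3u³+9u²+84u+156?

Repeated division with remainder:
  -4u⁵-68u³-56u²+640u-4992 = (-(4/3)u²+4u+8/3)(3u³+9u²+84u+156) + (-208u²-208u-5408)
  3u³+9u²+84u+156 = (-(3/208)u-3/104)(-208u²-208u-5408) + (0)
Last nonzero remainder: -208u²-208u-5408. Dividing through by -208 gives the monic gcd u²+u+26.

u²+u+26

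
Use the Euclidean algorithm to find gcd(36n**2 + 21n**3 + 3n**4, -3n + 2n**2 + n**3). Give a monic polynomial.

Euclidean algorithm in ℚ[n]:
  3n**4 + 21n**3 + 36n**2 = (3n + 15)(n**3 + 2n**2 - 3n) + (15n**2 + 45n)
  n**3 + 2n**2 - 3n = ((1/15)n - 1/15)(15n**2 + 45n) + (0)
Last nonzero remainder: 15n**2 + 45n. Dividing through by 15 gives the monic gcd n**2 + 3n.

3n + n**2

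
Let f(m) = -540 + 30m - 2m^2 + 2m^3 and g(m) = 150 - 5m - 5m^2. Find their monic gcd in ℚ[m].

1

Repeated division with remainder:
  2m^3 - 2m^2 + 30m - 540 = (-(2/5)m + 4/5)(-5m^2 - 5m + 150) + (94m - 660)
  -5m^2 - 5m + 150 = (-(5/94)m - 1885/4418)(94m - 660) + (-290700/2209)
  94m - 660 = (-(103823/145350)m + 24299/4845)(-290700/2209) + (0)
The last nonzero remainder is the constant -290700/2209, so the polynomials are coprime and gcd = 1.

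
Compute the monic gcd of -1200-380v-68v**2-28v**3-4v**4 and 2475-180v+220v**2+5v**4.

15-2v+v**2

Repeated division with remainder:
  -4v**4-28v**3-68v**2-380v-1200 = (-4/5)(5v**4+220v**2-180v+2475) + (-28v**3+108v**2-524v+780)
  5v**4+220v**2-180v+2475 = (-(5/28)v-135/196)(-28v**3+108v**2-524v+780) + ((9840/49)v**2-(19680/49)v+147600/49)
  -28v**3+108v**2-524v+780 = (-(343/2460)v+637/2460)((9840/49)v**2-(19680/49)v+147600/49) + (0)
Last nonzero remainder: (9840/49)v**2-(19680/49)v+147600/49. Dividing through by 9840/49 gives the monic gcd v**2-2v+15.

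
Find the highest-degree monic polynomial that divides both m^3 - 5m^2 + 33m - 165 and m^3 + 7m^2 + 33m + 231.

m^2 + 33

By polynomial division,
  m^3 - 5m^2 + 33m - 165 = (m^3 + 7m^2 + 33m + 231) + (-12m^2 - 396)
  m^3 + 7m^2 + 33m + 231 = (-(1/12)m - 7/12)(-12m^2 - 396) + (0)
Last nonzero remainder: -12m^2 - 396. Dividing through by -12 gives the monic gcd m^2 + 33.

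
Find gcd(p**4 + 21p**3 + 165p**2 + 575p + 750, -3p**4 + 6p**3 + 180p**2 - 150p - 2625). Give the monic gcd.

p**2 + 10p + 25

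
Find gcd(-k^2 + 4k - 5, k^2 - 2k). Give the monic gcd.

1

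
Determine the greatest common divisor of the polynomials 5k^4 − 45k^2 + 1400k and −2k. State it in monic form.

By polynomial division,
  5k^4 − 45k^2 + 1400k = (−(5/2)k^3 + (45/2)k − 700)(−2k) + (0)
Last nonzero remainder: −2k. Dividing through by −2 gives the monic gcd k.

k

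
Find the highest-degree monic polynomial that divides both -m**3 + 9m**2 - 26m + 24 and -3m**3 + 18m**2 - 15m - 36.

By polynomial division,
  -m**3 + 9m**2 - 26m + 24 = (1/3)(-3m**3 + 18m**2 - 15m - 36) + (3m**2 - 21m + 36)
  -3m**3 + 18m**2 - 15m - 36 = (-m - 1)(3m**2 - 21m + 36) + (0)
Last nonzero remainder: 3m**2 - 21m + 36. Dividing through by 3 gives the monic gcd m**2 - 7m + 12.

m**2 - 7m + 12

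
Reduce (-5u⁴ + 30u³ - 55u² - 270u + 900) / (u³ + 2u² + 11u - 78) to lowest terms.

Repeated division with remainder:
  -5u⁴ + 30u³ - 55u² - 270u + 900 = (-5u + 40)(u³ + 2u² + 11u - 78) + (-80u² - 1100u + 4020)
  u³ + 2u² + 11u - 78 = (-(1/80)u + 47/320)(-80u² - 1100u + 4020) + ((3565/16)u - 10695/16)
  -80u² - 1100u + 4020 = (-(256/713)u - 4288/713)((3565/16)u - 10695/16) + (0)
Last nonzero remainder: (3565/16)u - 10695/16. Dividing through by 3565/16 gives the monic gcd u - 3.
Cancel u - 3 from numerator and denominator to get the reduced form.

(-5u³ + 15u² - 10u - 300)/(u² + 5u + 26)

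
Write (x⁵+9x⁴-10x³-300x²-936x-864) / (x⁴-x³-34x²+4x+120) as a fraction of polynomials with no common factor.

(x³+13x²+54x+72)/(x²+3x-10)

Repeated division with remainder:
  x⁵+9x⁴-10x³-300x²-936x-864 = (x+10)(x⁴-x³-34x²+4x+120) + (34x³+36x²-1096x-2064)
  x⁴-x³-34x²+4x+120 = ((1/34)x-35/578)(34x³+36x²-1096x-2064) + ((120/289)x²-(480/289)x-1440/289)
  34x³+36x²-1096x-2064 = ((4913/60)x+12427/30)((120/289)x²-(480/289)x-1440/289) + (0)
Last nonzero remainder: (120/289)x²-(480/289)x-1440/289. Dividing through by 120/289 gives the monic gcd x²-4x-12.
Cancel x²-4x-12 from numerator and denominator to get the reduced form.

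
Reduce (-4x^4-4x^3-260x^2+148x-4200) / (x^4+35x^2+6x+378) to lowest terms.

(-4x^2-12x-200)/(x^2+2x+18)

Apply the Euclidean algorithm:
  -4x^4-4x^3-260x^2+148x-4200 = (-4)(x^4+35x^2+6x+378) + (-4x^3-120x^2+172x-2688)
  x^4+35x^2+6x+378 = (-(1/4)x+15/2)(-4x^3-120x^2+172x-2688) + (978x^2-1956x+20538)
  -4x^3-120x^2+172x-2688 = (-(2/489)x-64/489)(978x^2-1956x+20538) + (0)
Last nonzero remainder: 978x^2-1956x+20538. Dividing through by 978 gives the monic gcd x^2-2x+21.
Cancel x^2-2x+21 from numerator and denominator to get the reduced form.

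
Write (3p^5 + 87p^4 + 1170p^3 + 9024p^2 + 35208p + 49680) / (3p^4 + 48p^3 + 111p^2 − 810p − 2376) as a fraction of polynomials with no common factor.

(p^3 + 20p^2 + 192p + 920)/(p^2 + 7p − 44)

Apply the Euclidean algorithm:
  3p^5 + 87p^4 + 1170p^3 + 9024p^2 + 35208p + 49680 = (p + 13)(3p^4 + 48p^3 + 111p^2 − 810p − 2376) + (435p^3 + 8391p^2 + 48114p + 80568)
  3p^4 + 48p^3 + 111p^2 − 810p − 2376 = ((1/145)p − 477/21025)(435p^3 + 8391p^2 + 48114p + 80568) + (−(640248/21025)p^2 − (5762232/21025)p − 11524464/21025)
  435p^3 + 8391p^2 + 48114p + 80568 = (−(3048625/213416)p − 7842325/53354)(−(640248/21025)p^2 − (5762232/21025)p − 11524464/21025) + (0)
Last nonzero remainder: −(640248/21025)p^2 − (5762232/21025)p − 11524464/21025. Dividing through by −640248/21025 gives the monic gcd p^2 + 9p + 18.
Cancel p^2 + 9p + 18 from numerator and denominator to get the reduced form.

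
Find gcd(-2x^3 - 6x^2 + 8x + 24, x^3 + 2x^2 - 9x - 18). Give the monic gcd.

Euclidean algorithm in ℚ[x]:
  -2x^3 - 6x^2 + 8x + 24 = (-2)(x^3 + 2x^2 - 9x - 18) + (-2x^2 - 10x - 12)
  x^3 + 2x^2 - 9x - 18 = (-(1/2)x + 3/2)(-2x^2 - 10x - 12) + (0)
Last nonzero remainder: -2x^2 - 10x - 12. Dividing through by -2 gives the monic gcd x^2 + 5x + 6.

x^2 + 5x + 6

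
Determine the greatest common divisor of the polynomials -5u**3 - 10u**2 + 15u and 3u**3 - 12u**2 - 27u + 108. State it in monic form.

Apply the Euclidean algorithm:
  -5u**3 - 10u**2 + 15u = (-5/3)(3u**3 - 12u**2 - 27u + 108) + (-30u**2 - 30u + 180)
  3u**3 - 12u**2 - 27u + 108 = (-(1/10)u + 1/2)(-30u**2 - 30u + 180) + (6u + 18)
  -30u**2 - 30u + 180 = (-5u + 10)(6u + 18) + (0)
Last nonzero remainder: 6u + 18. Dividing through by 6 gives the monic gcd u + 3.

u + 3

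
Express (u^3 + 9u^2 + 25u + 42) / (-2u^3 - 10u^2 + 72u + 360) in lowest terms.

(-u^2 - 3u - 7)/(2u^2 - 2u - 60)

By polynomial division,
  u^3 + 9u^2 + 25u + 42 = (-1/2)(-2u^3 - 10u^2 + 72u + 360) + (4u^2 + 61u + 222)
  -2u^3 - 10u^2 + 72u + 360 = (-(1/2)u + 41/8)(4u^2 + 61u + 222) + (-(1037/8)u - 3111/4)
  4u^2 + 61u + 222 = (-(32/1037)u - 296/1037)(-(1037/8)u - 3111/4) + (0)
Last nonzero remainder: -(1037/8)u - 3111/4. Dividing through by -1037/8 gives the monic gcd u + 6.
Cancel u + 6 from numerator and denominator to get the reduced form.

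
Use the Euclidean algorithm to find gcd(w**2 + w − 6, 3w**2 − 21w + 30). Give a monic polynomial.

Apply the Euclidean algorithm:
  w**2 + w − 6 = (1/3)(3w**2 − 21w + 30) + (8w − 16)
  3w**2 − 21w + 30 = ((3/8)w − 15/8)(8w − 16) + (0)
Last nonzero remainder: 8w − 16. Dividing through by 8 gives the monic gcd w − 2.

w − 2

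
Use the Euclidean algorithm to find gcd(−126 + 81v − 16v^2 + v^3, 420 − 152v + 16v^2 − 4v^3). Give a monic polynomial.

−3 + v

By polynomial division,
  v^3 − 16v^2 + 81v − 126 = (−1/4)(−4v^3 + 16v^2 − 152v + 420) + (−12v^2 + 43v − 21)
  −4v^3 + 16v^2 − 152v + 420 = ((1/3)v − 5/36)(−12v^2 + 43v − 21) + (−(5005/36)v + 5005/12)
  −12v^2 + 43v − 21 = ((432/5005)v − 36/715)(−(5005/36)v + 5005/12) + (0)
Last nonzero remainder: −(5005/36)v + 5005/12. Dividing through by −5005/36 gives the monic gcd v − 3.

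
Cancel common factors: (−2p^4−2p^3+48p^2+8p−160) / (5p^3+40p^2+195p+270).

Repeated division with remainder:
  −2p^4−2p^3+48p^2+8p−160 = (−(2/5)p+14/5)(5p^3+40p^2+195p+270) + (14p^2−430p−916)
  5p^3+40p^2+195p+270 = ((5/14)p+1355/98)(14p^2−430p−916) + ((316910/49)p+633820/49)
  14p^2−430p−916 = ((343/158455)p−11221/158455)((316910/49)p+633820/49) + (0)
Last nonzero remainder: (316910/49)p+633820/49. Dividing through by 316910/49 gives the monic gcd p+2.
Cancel p+2 from numerator and denominator to get the reduced form.

(−2p^3+2p^2+44p−80)/(5p^2+30p+135)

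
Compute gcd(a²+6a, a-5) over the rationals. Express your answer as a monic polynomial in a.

1

Apply the Euclidean algorithm:
  a²+6a = (a+11)(a-5) + (55)
  a-5 = ((1/55)a-1/11)(55) + (0)
The last nonzero remainder is the constant 55, so the polynomials are coprime and gcd = 1.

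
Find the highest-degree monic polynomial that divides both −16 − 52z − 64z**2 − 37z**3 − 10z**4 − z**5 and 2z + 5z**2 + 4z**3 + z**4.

Apply the Euclidean algorithm:
  −z**5 − 10z**4 − 37z**3 − 64z**2 − 52z − 16 = (−z − 6)(z**4 + 4z**3 + 5z**2 + 2z) + (−8z**3 − 32z**2 − 40z − 16)
  z**4 + 4z**3 + 5z**2 + 2z = (−(1/8)z)(−8z**3 − 32z**2 − 40z − 16) + (0)
Last nonzero remainder: −8z**3 − 32z**2 − 40z − 16. Dividing through by −8 gives the monic gcd z**3 + 4z**2 + 5z + 2.

2 + 5z + 4z**2 + z**3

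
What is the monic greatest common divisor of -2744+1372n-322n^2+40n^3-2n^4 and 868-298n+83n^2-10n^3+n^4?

28-6n+n^2

Euclidean algorithm in ℚ[n]:
  -2n^4+40n^3-322n^2+1372n-2744 = (-2)(n^4-10n^3+83n^2-298n+868) + (20n^3-156n^2+776n-1008)
  n^4-10n^3+83n^2-298n+868 = ((1/20)n-11/100)(20n^3-156n^2+776n-1008) + ((676/25)n^2-(4056/25)n+18928/25)
  20n^3-156n^2+776n-1008 = ((125/169)n-225/169)((676/25)n^2-(4056/25)n+18928/25) + (0)
Last nonzero remainder: (676/25)n^2-(4056/25)n+18928/25. Dividing through by 676/25 gives the monic gcd n^2-6n+28.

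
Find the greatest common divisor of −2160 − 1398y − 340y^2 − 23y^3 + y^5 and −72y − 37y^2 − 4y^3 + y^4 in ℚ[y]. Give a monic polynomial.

−72 − 37y − 4y^2 + y^3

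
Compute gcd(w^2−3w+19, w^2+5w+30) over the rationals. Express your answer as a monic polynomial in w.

1

By polynomial division,
  w^2−3w+19 = (w^2+5w+30) + (−8w−11)
  w^2+5w+30 = (−(1/8)w−29/64)(−8w−11) + (1601/64)
  −8w−11 = (−(512/1601)w−704/1601)(1601/64) + (0)
The last nonzero remainder is the constant 1601/64, so the polynomials are coprime and gcd = 1.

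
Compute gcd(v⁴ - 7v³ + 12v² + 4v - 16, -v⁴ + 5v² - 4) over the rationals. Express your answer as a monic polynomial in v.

v² - v - 2

Apply the Euclidean algorithm:
  v⁴ - 7v³ + 12v² + 4v - 16 = (-1)(-v⁴ + 5v² - 4) + (-7v³ + 17v² + 4v - 20)
  -v⁴ + 5v² - 4 = ((1/7)v + 17/49)(-7v³ + 17v² + 4v - 20) + (-(72/49)v² + (72/49)v + 144/49)
  -7v³ + 17v² + 4v - 20 = ((343/72)v - 245/36)(-(72/49)v² + (72/49)v + 144/49) + (0)
Last nonzero remainder: -(72/49)v² + (72/49)v + 144/49. Dividing through by -72/49 gives the monic gcd v² - v - 2.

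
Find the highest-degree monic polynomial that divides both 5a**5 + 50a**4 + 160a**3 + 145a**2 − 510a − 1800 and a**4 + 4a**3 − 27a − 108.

a**3 + 7a**2 + 21a + 36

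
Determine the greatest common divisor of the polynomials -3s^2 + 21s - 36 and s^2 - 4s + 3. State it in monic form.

s - 3

Euclidean algorithm in ℚ[s]:
  -3s^2 + 21s - 36 = (-3)(s^2 - 4s + 3) + (9s - 27)
  s^2 - 4s + 3 = ((1/9)s - 1/9)(9s - 27) + (0)
Last nonzero remainder: 9s - 27. Dividing through by 9 gives the monic gcd s - 3.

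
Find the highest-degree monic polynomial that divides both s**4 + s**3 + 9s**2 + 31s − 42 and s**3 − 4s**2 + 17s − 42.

s**2 − s + 14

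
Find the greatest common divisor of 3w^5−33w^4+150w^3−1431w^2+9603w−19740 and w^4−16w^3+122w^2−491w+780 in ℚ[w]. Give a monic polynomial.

w^2−9w+20

Euclidean algorithm in ℚ[w]:
  3w^5−33w^4+150w^3−1431w^2+9603w−19740 = (3w+15)(w^4−16w^3+122w^2−491w+780) + (24w^3−1788w^2+14628w−31440)
  w^4−16w^3+122w^2−491w+780 = ((1/24)w+39/16)(24w^3−1788w^2+14628w−31440) + ((15483/4)w^2−(139347/4)w+77415)
  24w^3−1788w^2+14628w−31440 = ((32/5161)w−2096/5161)((15483/4)w^2−(139347/4)w+77415) + (0)
Last nonzero remainder: (15483/4)w^2−(139347/4)w+77415. Dividing through by 15483/4 gives the monic gcd w^2−9w+20.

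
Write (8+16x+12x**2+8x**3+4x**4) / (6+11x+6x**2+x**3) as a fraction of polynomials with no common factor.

(8+8x+4x**2+4x**3)/(6+5x+x**2)

Euclidean algorithm in ℚ[x]:
  4x**4+8x**3+12x**2+16x+8 = (4x-16)(x**3+6x**2+11x+6) + (64x**2+168x+104)
  x**3+6x**2+11x+6 = ((1/64)x+27/512)(64x**2+168x+104) + ((33/64)x+33/64)
  64x**2+168x+104 = ((4096/33)x+6656/33)((33/64)x+33/64) + (0)
Last nonzero remainder: (33/64)x+33/64. Dividing through by 33/64 gives the monic gcd x+1.
Cancel x+1 from numerator and denominator to get the reduced form.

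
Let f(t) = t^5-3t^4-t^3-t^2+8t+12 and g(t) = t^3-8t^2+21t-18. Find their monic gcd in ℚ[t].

t^2-5t+6

Repeated division with remainder:
  t^5-3t^4-t^3-t^2+8t+12 = (t^2+5t+18)(t^3-8t^2+21t-18) + (56t^2-280t+336)
  t^3-8t^2+21t-18 = ((1/56)t-3/56)(56t^2-280t+336) + (0)
Last nonzero remainder: 56t^2-280t+336. Dividing through by 56 gives the monic gcd t^2-5t+6.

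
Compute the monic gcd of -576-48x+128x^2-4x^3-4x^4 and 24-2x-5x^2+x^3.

Repeated division with remainder:
  -4x^4-4x^3+128x^2-48x-576 = (-4x-24)(x^3-5x^2-2x+24) + (0)
The last nonzero remainder x^3-5x^2-2x+24 is already monic.

24-2x-5x^2+x^3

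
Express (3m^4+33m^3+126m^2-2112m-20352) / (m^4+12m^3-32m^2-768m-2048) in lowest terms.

Repeated division with remainder:
  3m^4+33m^3+126m^2-2112m-20352 = (3)(m^4+12m^3-32m^2-768m-2048) + (-3m^3+222m^2+192m-14208)
  m^4+12m^3-32m^2-768m-2048 = (-(1/3)m-86/3)(-3m^3+222m^2+192m-14208) + (6396m^2-409344)
  -3m^3+222m^2+192m-14208 = (-(1/2132)m+37/1066)(6396m^2-409344) + (0)
Last nonzero remainder: 6396m^2-409344. Dividing through by 6396 gives the monic gcd m^2-64.
Cancel m^2-64 from numerator and denominator to get the reduced form.

(3m^2+33m+318)/(m^2+12m+32)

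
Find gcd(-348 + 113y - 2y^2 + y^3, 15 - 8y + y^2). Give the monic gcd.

-3 + y

Apply the Euclidean algorithm:
  y^3 - 2y^2 + 113y - 348 = (y + 6)(y^2 - 8y + 15) + (146y - 438)
  y^2 - 8y + 15 = ((1/146)y - 5/146)(146y - 438) + (0)
Last nonzero remainder: 146y - 438. Dividing through by 146 gives the monic gcd y - 3.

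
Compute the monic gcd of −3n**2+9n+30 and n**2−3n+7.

1

Apply the Euclidean algorithm:
  −3n**2+9n+30 = (−3)(n**2−3n+7) + (51)
  n**2−3n+7 = ((1/51)n**2−(1/17)n+7/51)(51) + (0)
The last nonzero remainder is the constant 51, so the polynomials are coprime and gcd = 1.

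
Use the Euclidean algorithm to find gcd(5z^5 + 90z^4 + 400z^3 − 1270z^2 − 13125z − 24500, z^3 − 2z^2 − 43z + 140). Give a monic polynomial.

z^2 + 2z − 35

Euclidean algorithm in ℚ[z]:
  5z^5 + 90z^4 + 400z^3 − 1270z^2 − 13125z − 24500 = (5z^2 + 100z + 815)(z^3 − 2z^2 − 43z + 140) + (3960z^2 + 7920z − 138600)
  z^3 − 2z^2 − 43z + 140 = ((1/3960)z − 1/990)(3960z^2 + 7920z − 138600) + (0)
Last nonzero remainder: 3960z^2 + 7920z − 138600. Dividing through by 3960 gives the monic gcd z^2 + 2z − 35.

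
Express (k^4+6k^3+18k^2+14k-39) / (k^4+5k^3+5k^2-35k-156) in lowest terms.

Apply the Euclidean algorithm:
  k^4+6k^3+18k^2+14k-39 = (k^4+5k^3+5k^2-35k-156) + (k^3+13k^2+49k+117)
  k^4+5k^3+5k^2-35k-156 = (k-8)(k^3+13k^2+49k+117) + (60k^2+240k+780)
  k^3+13k^2+49k+117 = ((1/60)k+3/20)(60k^2+240k+780) + (0)
Last nonzero remainder: 60k^2+240k+780. Dividing through by 60 gives the monic gcd k^2+4k+13.
Cancel k^2+4k+13 from numerator and denominator to get the reduced form.

(k^2+2k-3)/(k^2+k-12)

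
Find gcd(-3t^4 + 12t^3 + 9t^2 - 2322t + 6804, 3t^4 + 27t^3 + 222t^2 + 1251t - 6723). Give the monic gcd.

t^2 + 6t - 27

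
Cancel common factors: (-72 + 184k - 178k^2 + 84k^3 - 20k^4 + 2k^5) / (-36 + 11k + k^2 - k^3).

(8 - 16k + 10k^2 - 2k^3)/(4 + k)

Euclidean algorithm in ℚ[k]:
  2k^5 - 20k^4 + 84k^3 - 178k^2 + 184k - 72 = (-2k^2 + 18k - 88)(-k^3 + k^2 + 11k - 36) + (-360k^2 + 1800k - 3240)
  -k^3 + k^2 + 11k - 36 = ((1/360)k + 1/90)(-360k^2 + 1800k - 3240) + (0)
Last nonzero remainder: -360k^2 + 1800k - 3240. Dividing through by -360 gives the monic gcd k^2 - 5k + 9.
Cancel k^2 - 5k + 9 from numerator and denominator to get the reduced form.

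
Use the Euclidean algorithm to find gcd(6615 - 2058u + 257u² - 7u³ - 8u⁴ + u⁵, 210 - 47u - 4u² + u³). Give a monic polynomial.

By polynomial division,
  u⁵ - 8u⁴ - 7u³ + 257u² - 2058u + 6615 = (u² - 4u + 24)(u³ - 4u² - 47u + 210) + (-45u² - 90u + 1575)
  u³ - 4u² - 47u + 210 = (-(1/45)u + 2/15)(-45u² - 90u + 1575) + (0)
Last nonzero remainder: -45u² - 90u + 1575. Dividing through by -45 gives the monic gcd u² + 2u - 35.

-35 + 2u + u²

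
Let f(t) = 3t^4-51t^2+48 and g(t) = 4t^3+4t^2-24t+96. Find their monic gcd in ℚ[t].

t+4

Repeated division with remainder:
  3t^4-51t^2+48 = ((3/4)t-3/4)(4t^3+4t^2-24t+96) + (-30t^2-90t+120)
  4t^3+4t^2-24t+96 = (-(2/15)t+4/15)(-30t^2-90t+120) + (16t+64)
  -30t^2-90t+120 = (-(15/8)t+15/8)(16t+64) + (0)
Last nonzero remainder: 16t+64. Dividing through by 16 gives the monic gcd t+4.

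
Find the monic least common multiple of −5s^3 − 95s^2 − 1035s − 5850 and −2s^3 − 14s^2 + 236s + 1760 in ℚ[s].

By polynomial division,
  −5s^3 − 95s^2 − 1035s − 5850 = (5/2)(−2s^3 − 14s^2 + 236s + 1760) + (−60s^2 − 1625s − 10250)
  −2s^3 − 14s^2 + 236s + 1760 = ((1/30)s − 241/360)(−60s^2 − 1625s − 10250) + (−(36733/72)s − 183665/36)
  −60s^2 − 1625s − 10250 = ((4320/36733)s + 73800/36733)(−(36733/72)s − 183665/36) + (0)
Last nonzero remainder: −(36733/72)s − 183665/36. Dividing through by −36733/72 gives the monic gcd s + 10.
Then lcm(f, g) = f·g / gcd(f, g); expanding and making the result monic gives the answer.

s^5 + 16s^4 + 62s^3 − 1123s^2 − 21726s − 102960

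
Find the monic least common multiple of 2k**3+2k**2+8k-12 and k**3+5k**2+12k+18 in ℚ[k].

k**4+4k**3+7k**2+6k-18

By polynomial division,
  2k**3+2k**2+8k-12 = (2)(k**3+5k**2+12k+18) + (-8k**2-16k-48)
  k**3+5k**2+12k+18 = (-(1/8)k-3/8)(-8k**2-16k-48) + (0)
Last nonzero remainder: -8k**2-16k-48. Dividing through by -8 gives the monic gcd k**2+2k+6.
Then lcm(f, g) = f·g / gcd(f, g); expanding and making the result monic gives the answer.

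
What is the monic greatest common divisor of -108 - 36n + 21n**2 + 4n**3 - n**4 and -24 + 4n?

By polynomial division,
  -n**4 + 4n**3 + 21n**2 - 36n - 108 = (-(1/4)n**3 - (1/2)n**2 + (9/4)n + 9/2)(4n - 24) + (0)
Last nonzero remainder: 4n - 24. Dividing through by 4 gives the monic gcd n - 6.

-6 + n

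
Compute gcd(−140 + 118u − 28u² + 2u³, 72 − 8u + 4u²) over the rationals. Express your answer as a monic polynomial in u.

Euclidean algorithm in ℚ[u]:
  2u³ − 28u² + 118u − 140 = ((1/2)u − 6)(4u² − 8u + 72) + (34u + 292)
  4u² − 8u + 72 = ((2/17)u − 360/289)(34u + 292) + (125928/289)
  34u + 292 = ((4913/62964)u + 21097/31482)(125928/289) + (0)
The last nonzero remainder is the constant 125928/289, so the polynomials are coprime and gcd = 1.

1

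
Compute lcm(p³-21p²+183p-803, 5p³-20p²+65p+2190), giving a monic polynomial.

p⁴-15p³+57p²+295p-4818

Apply the Euclidean algorithm:
  p³-21p²+183p-803 = (1/5)(5p³-20p²+65p+2190) + (-17p²+170p-1241)
  5p³-20p²+65p+2190 = (-(5/17)p-30/17)(-17p²+170p-1241) + (0)
Last nonzero remainder: -17p²+170p-1241. Dividing through by -17 gives the monic gcd p²-10p+73.
Then lcm(f, g) = f·g / gcd(f, g); expanding and making the result monic gives the answer.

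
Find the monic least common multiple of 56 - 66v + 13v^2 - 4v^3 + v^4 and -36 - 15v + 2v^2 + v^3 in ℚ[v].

504 - 258v - 223v^2 - 24v^3 - 2v^4 + 2v^5 + v^6

Repeated division with remainder:
  v^4 - 4v^3 + 13v^2 - 66v + 56 = (v - 6)(v^3 + 2v^2 - 15v - 36) + (40v^2 - 120v - 160)
  v^3 + 2v^2 - 15v - 36 = ((1/40)v + 1/8)(40v^2 - 120v - 160) + (4v - 16)
  40v^2 - 120v - 160 = (10v + 10)(4v - 16) + (0)
Last nonzero remainder: 4v - 16. Dividing through by 4 gives the monic gcd v - 4.
Then lcm(f, g) = f·g / gcd(f, g); expanding and making the result monic gives the answer.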